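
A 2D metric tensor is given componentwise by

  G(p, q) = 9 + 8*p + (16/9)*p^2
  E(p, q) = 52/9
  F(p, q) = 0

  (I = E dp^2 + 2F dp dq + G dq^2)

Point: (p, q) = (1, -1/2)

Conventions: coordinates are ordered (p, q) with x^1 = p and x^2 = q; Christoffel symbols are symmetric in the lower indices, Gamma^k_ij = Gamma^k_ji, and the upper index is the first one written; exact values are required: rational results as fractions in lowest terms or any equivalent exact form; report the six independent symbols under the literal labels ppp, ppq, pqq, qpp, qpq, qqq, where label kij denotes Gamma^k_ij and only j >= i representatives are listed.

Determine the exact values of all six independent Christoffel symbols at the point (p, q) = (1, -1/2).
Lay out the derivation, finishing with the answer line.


E = 52/9, F = 0, G = 169/9 at the point
E_p = 0, E_q = 0, F_p = 0, F_q = 0, G_p = 104/9, G_q = 0
EG - F^2 = 8788/81;  g^inv = (81/8788) * [[169/9, 0], [0, 52/9]]
first-kind symbols [ij,l] = (1/2)(d_i g_jl + d_j g_il - d_l g_ij): [pp,p] = E_p/2 = 0, [pp,q] = F_p - E_q/2 = 0, [pq,p] = E_q/2 = 0, [pq,q] = G_p/2 = 52/9, [qq,p] = F_q - G_p/2 = -52/9, [qq,q] = G_q/2 = 0
Gamma^p_ij = (G*[ij,p] - F*[ij,q])/(EG - F^2), Gamma^q_ij = (E*[ij,q] - F*[ij,p])/(EG - F^2)

Answer: Gamma_ppp = 0, Gamma_ppq = 0, Gamma_pqq = -1, Gamma_qpp = 0, Gamma_qpq = 4/13, Gamma_qqq = 0


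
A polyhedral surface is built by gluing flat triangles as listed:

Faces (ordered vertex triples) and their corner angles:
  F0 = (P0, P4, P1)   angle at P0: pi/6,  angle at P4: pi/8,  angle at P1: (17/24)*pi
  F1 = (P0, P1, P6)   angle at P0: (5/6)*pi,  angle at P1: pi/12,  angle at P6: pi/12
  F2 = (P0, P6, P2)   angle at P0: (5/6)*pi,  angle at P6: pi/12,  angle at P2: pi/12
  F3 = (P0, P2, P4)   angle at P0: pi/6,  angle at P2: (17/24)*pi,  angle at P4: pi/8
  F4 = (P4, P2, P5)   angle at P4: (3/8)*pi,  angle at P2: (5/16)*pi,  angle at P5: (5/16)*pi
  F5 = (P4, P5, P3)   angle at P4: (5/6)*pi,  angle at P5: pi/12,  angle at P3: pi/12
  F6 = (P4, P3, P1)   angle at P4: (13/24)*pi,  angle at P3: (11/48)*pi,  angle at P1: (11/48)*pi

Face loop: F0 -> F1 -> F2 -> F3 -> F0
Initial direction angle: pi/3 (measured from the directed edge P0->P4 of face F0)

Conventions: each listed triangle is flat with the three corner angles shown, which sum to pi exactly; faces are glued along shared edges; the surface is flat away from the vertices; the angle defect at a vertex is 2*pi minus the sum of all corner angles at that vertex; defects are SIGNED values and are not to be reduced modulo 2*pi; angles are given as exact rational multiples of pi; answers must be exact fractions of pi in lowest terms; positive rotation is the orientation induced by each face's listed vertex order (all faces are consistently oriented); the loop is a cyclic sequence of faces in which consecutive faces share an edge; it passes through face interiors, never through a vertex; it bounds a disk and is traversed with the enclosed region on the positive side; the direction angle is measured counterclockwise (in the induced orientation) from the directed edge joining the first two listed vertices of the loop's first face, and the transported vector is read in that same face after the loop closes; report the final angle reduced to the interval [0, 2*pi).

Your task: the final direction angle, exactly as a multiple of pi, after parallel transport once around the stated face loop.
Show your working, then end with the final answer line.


enclosed vertex P0: corner angles sum to 2*pi, defect = 2*pi - 2*pi = 0
holonomy = initial angle + sum of enclosed defects (mod 2*pi), positive in the induced orientation
final angle = pi/3 + 0 = pi/3 (mod 2*pi)

Answer: final direction angle = pi/3


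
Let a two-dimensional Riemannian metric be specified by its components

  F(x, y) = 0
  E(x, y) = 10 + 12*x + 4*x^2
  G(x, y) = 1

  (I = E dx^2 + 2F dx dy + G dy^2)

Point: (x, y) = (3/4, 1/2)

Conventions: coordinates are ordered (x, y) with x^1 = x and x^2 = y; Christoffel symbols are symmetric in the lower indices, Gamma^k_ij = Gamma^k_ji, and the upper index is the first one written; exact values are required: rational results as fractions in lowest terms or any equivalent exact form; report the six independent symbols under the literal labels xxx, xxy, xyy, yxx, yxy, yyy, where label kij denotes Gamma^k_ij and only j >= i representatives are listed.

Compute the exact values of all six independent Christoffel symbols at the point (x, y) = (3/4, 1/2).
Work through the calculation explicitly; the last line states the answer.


E = 85/4, F = 0, G = 1 at the point
E_x = 18, E_y = 0, F_x = 0, F_y = 0, G_x = 0, G_y = 0
EG - F^2 = 85/4;  g^inv = (4/85) * [[1, 0], [0, 85/4]]
first-kind symbols [ij,l] = (1/2)(d_i g_jl + d_j g_il - d_l g_ij): [xx,x] = E_x/2 = 9, [xx,y] = F_x - E_y/2 = 0, [xy,x] = E_y/2 = 0, [xy,y] = G_x/2 = 0, [yy,x] = F_y - G_x/2 = 0, [yy,y] = G_y/2 = 0
Gamma^x_ij = (G*[ij,x] - F*[ij,y])/(EG - F^2), Gamma^y_ij = (E*[ij,y] - F*[ij,x])/(EG - F^2)

Answer: Gamma_xxx = 36/85, Gamma_xxy = 0, Gamma_xyy = 0, Gamma_yxx = 0, Gamma_yxy = 0, Gamma_yyy = 0


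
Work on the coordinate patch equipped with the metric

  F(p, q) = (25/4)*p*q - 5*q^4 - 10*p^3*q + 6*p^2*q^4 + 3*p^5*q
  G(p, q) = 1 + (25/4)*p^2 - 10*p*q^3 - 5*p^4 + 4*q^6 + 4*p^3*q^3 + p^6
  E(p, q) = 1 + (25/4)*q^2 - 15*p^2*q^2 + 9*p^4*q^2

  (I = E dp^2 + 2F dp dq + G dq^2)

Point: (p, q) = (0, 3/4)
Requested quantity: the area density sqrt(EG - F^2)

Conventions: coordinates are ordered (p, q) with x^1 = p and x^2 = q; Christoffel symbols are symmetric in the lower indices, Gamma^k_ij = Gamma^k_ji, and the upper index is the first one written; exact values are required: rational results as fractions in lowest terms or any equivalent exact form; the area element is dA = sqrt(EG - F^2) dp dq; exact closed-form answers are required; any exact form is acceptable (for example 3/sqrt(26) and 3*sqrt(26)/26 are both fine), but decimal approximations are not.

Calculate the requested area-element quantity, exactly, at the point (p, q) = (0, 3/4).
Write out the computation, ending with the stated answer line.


E = 289/64, F = -405/256, G = 1753/1024; EG - F^2 = 5353/1024

Answer: sqrt(EG - F^2) = sqrt(5353)/32


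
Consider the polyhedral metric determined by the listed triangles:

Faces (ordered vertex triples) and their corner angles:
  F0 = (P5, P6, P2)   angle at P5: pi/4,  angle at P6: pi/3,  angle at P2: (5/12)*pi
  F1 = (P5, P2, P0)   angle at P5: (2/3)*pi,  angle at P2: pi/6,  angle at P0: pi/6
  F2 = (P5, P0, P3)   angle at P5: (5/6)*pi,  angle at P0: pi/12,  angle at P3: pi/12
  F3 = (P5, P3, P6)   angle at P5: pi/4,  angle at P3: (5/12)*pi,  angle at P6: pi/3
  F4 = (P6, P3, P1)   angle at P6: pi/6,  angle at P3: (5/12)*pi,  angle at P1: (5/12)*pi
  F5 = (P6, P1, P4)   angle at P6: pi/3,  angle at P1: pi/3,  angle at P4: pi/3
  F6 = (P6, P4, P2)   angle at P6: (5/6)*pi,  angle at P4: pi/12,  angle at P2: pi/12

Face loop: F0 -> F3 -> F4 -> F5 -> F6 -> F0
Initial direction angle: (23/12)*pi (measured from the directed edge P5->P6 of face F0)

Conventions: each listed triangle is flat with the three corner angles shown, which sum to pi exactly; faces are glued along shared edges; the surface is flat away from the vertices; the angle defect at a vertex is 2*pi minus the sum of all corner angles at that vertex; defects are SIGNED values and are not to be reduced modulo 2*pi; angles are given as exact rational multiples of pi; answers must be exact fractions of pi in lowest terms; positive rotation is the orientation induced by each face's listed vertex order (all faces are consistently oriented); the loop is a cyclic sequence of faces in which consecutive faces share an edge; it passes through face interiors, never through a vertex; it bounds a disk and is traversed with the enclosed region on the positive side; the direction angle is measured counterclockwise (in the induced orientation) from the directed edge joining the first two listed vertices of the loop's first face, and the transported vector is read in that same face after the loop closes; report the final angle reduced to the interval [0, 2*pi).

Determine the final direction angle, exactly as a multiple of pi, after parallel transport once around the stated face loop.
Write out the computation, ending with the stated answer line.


enclosed vertex P6: corner angles sum to 2*pi, defect = 2*pi - 2*pi = 0
the rotation equals the total enclosed defect, so the final angle is initial + defects (mod 2*pi)
final angle = (23/12)*pi + 0 = (23/12)*pi (mod 2*pi)

Answer: final direction angle = (23/12)*pi


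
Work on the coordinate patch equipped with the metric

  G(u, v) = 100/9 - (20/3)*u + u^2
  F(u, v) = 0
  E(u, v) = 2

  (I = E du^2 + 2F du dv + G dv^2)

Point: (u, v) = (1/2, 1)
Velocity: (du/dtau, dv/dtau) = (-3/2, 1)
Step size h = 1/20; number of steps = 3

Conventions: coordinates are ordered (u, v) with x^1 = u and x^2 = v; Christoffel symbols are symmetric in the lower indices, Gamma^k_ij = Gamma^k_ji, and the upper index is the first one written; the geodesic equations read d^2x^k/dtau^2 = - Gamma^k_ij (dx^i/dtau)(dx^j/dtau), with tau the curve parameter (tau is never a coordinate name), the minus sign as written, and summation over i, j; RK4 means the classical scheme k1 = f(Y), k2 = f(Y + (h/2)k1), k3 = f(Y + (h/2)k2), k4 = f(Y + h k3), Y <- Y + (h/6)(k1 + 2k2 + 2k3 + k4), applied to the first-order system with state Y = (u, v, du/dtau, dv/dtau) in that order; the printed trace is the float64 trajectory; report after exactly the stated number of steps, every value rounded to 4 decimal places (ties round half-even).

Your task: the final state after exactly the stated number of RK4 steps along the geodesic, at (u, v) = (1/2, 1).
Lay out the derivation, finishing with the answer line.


f(Y) = (du/dtau, dv/dtau, -Gamma^u_ij Y'^i Y'^j, -Gamma^v_ij Y'^i Y'^j) with the Gammas evaluated at the stage position; h = 0.050000; intermediate values shown to 6 dp
step 0: u = 0.5000, v = 1.0000, du/dtau = -1.5000, dv/dtau = 1.0000
step 1:
  k1: at (u, v) = (0.500000, 1.000000), (du/dtau, dv/dtau) = (-1.500000, 1.000000); Gamma_uuu = 0.000000, Gamma_uuv = 0.000000, Gamma_uvv = 1.416667, Gamma_vuu = 0.000000, Gamma_vuv = -0.352941, Gamma_vvv = 0.000000; k1 = (-1.500000, 1.000000, -1.416667, -1.058824)
  k2: at (u, v) = (0.462500, 1.025000), (du/dtau, dv/dtau) = (-1.535417, 0.973529); Gamma_uuu = 0.000000, Gamma_uuv = 0.000000, Gamma_uvv = 1.435417, Gamma_vuu = 0.000000, Gamma_vuv = -0.348331, Gamma_vvv = 0.000000; k2 = (-1.535417, 0.973529, -1.360430, -1.041351)
  k3: at (u, v) = (0.461615, 1.024338), (du/dtau, dv/dtau) = (-1.534011, 0.973966); Gamma_uuu = 0.000000, Gamma_uuv = 0.000000, Gamma_uvv = 1.435859, Gamma_vuu = 0.000000, Gamma_vuv = -0.348224, Gamma_vvv = 0.000000; k3 = (-1.534011, 0.973966, -1.362071, -1.040544)
  k4: at (u, v) = (0.423299, 1.048698), (du/dtau, dv/dtau) = (-1.568104, 0.947973); Gamma_uuu = 0.000000, Gamma_uuv = 0.000000, Gamma_uvv = 1.455017, Gamma_vuu = 0.000000, Gamma_vuv = -0.343639, Gamma_vvv = 0.000000; k4 = (-1.568104, 0.947973, -1.307555, -1.021651)
  Y <- Y + (h/6)(k1 + 2k2 + 2k3 + k4): u = 0.4233, v = 1.0487, du/dtau = -1.5681, dv/dtau = 0.9480
step 2:
  k1: at (u, v) = (0.423275, 1.048691), (du/dtau, dv/dtau) = (-1.568077, 0.947964); Gamma_uuu = 0.000000, Gamma_uuv = 0.000000, Gamma_uvv = 1.455029, Gamma_vuu = 0.000000, Gamma_vuv = -0.343636, Gamma_vvv = 0.000000; k1 = (-1.568077, 0.947964, -1.307542, -1.021616)
  k2: at (u, v) = (0.384073, 1.072390), (du/dtau, dv/dtau) = (-1.600765, 0.922424); Gamma_uuu = 0.000000, Gamma_uuv = 0.000000, Gamma_uvv = 1.474630, Gamma_vuu = 0.000000, Gamma_vuv = -0.339068, Gamma_vvv = 0.000000; k2 = (-1.600765, 0.922424, -1.254713, -1.001325)
  k3: at (u, v) = (0.383256, 1.071752), (du/dtau, dv/dtau) = (-1.599445, 0.922931); Gamma_uuu = 0.000000, Gamma_uuv = 0.000000, Gamma_uvv = 1.475039, Gamma_vuu = 0.000000, Gamma_vuv = -0.338974, Gamma_vvv = 0.000000; k3 = (-1.599445, 0.922931, -1.256441, -1.000772)
  k4: at (u, v) = (0.343303, 1.094838), (du/dtau, dv/dtau) = (-1.630899, 0.897926); Gamma_uuu = 0.000000, Gamma_uuv = 0.000000, Gamma_uvv = 1.495015, Gamma_vuu = 0.000000, Gamma_vuv = -0.334445, Gamma_vvv = 0.000000; k4 = (-1.630899, 0.897926, -1.205387, -0.979539)
  Y <- Y + (h/6)(k1 + 2k2 + 2k3 + k4): u = 0.3433, v = 1.0948, du/dtau = -1.6309, dv/dtau = 0.8979
step 3:
  k1: at (u, v) = (0.343280, 1.094830), (du/dtau, dv/dtau) = (-1.630870, 0.897920); Gamma_uuu = 0.000000, Gamma_uuv = 0.000000, Gamma_uvv = 1.495026, Gamma_vuu = 0.000000, Gamma_vuv = -0.334442, Gamma_vvv = 0.000000; k1 = (-1.630870, 0.897920, -1.205380, -0.979508)
  k2: at (u, v) = (0.302509, 1.117278), (du/dtau, dv/dtau) = (-1.661005, 0.873432); Gamma_uuu = 0.000000, Gamma_uuv = 0.000000, Gamma_uvv = 1.515412, Gamma_vuu = 0.000000, Gamma_vuv = -0.329943, Gamma_vvv = 0.000000; k2 = (-1.661005, 0.873432, -1.156083, -0.957347)
  k3: at (u, v) = (0.301755, 1.116666), (du/dtau, dv/dtau) = (-1.659773, 0.873986); Gamma_uuu = 0.000000, Gamma_uuv = 0.000000, Gamma_uvv = 1.515789, Gamma_vuu = 0.000000, Gamma_vuv = -0.329861, Gamma_vvv = 0.000000; k3 = (-1.659773, 0.873986, -1.157838, -0.957005)
  k4: at (u, v) = (0.260292, 1.138529), (du/dtau, dv/dtau) = (-1.688762, 0.850070); Gamma_uuu = 0.000000, Gamma_uuv = 0.000000, Gamma_uvv = 1.536521, Gamma_vuu = 0.000000, Gamma_vuv = -0.325411, Gamma_vvv = 0.000000; k4 = (-1.688762, 0.850070, -1.110318, -0.934296)
  Y <- Y + (h/6)(k1 + 2k2 + 2k3 + k4): u = 0.2603, v = 1.1385, du/dtau = -1.6887, dv/dtau = 0.8501

Answer: u = 0.2603, v = 1.1385, du/dtau = -1.6887, dv/dtau = 0.8501


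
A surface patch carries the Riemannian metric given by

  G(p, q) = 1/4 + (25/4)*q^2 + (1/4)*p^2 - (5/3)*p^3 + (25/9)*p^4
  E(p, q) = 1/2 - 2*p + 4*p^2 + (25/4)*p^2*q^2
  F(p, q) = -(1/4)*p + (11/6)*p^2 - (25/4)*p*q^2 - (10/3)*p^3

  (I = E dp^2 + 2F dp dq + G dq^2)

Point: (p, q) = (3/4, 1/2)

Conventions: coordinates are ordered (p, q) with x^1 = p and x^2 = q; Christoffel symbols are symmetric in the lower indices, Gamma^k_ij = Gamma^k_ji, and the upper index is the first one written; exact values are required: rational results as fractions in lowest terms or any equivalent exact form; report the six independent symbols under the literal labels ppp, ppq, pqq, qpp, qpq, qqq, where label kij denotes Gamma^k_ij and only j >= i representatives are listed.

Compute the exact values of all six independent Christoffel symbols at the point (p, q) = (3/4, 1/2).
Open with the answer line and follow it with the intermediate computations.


Answer: Gamma_ppp = -290060/99889, Gamma_ppq = 373122/99889, Gamma_pqq = -455760/99889, Gamma_qpp = -538722/99889, Gamma_qpq = 356760/99889, Gamma_qqq = -224672/99889

E = 545/256, F = -111/64, G = 545/256 at the point
E_p = 203/32, E_q = 225/64, F_p = -75/16, F_q = -75/16, G_p = 9/4, G_q = 25/4
EG - F^2 = 99889/65536;  g^inv = (65536/99889) * [[545/256, 111/64], [111/64, 545/256]]
first-kind symbols [ij,l] = (1/2)(d_i g_jl + d_j g_il - d_l g_ij): [pp,p] = E_p/2 = 203/64, [pp,q] = F_p - E_q/2 = -825/128, [pq,p] = E_q/2 = 225/128, [pq,q] = G_p/2 = 9/8, [qq,p] = F_q - G_p/2 = -93/16, [qq,q] = G_q/2 = 25/8
Gamma^p_ij = (G*[ij,p] - F*[ij,q])/(EG - F^2), Gamma^q_ij = (E*[ij,q] - F*[ij,p])/(EG - F^2)


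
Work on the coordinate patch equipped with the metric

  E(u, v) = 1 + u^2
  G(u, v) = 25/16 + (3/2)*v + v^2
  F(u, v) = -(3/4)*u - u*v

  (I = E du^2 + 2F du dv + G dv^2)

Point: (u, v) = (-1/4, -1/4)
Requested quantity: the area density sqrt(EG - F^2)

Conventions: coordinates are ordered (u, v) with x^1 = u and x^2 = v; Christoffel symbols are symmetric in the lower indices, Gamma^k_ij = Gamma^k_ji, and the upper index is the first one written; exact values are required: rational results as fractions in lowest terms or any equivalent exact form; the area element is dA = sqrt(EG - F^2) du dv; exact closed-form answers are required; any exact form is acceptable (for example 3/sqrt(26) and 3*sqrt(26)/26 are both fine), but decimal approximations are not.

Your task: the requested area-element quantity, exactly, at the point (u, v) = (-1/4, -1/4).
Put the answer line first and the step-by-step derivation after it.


Answer: sqrt(EG - F^2) = sqrt(21)/4

E = 17/16, F = 1/8, G = 5/4; EG - F^2 = 21/16


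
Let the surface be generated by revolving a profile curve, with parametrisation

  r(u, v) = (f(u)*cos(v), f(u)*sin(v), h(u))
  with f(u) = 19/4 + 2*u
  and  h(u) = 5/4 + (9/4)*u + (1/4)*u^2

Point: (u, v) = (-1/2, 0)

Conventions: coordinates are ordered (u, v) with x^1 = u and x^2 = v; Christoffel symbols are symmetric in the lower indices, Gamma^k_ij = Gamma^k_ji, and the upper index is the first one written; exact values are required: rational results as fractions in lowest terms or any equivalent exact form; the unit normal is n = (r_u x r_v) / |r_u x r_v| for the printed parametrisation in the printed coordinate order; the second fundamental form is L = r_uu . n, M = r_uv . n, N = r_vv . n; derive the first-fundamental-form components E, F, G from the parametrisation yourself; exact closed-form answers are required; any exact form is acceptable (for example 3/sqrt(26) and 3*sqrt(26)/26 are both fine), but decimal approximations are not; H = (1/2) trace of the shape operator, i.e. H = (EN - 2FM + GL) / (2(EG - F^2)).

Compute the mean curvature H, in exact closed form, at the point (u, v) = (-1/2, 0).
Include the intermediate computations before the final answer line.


f = 15/4, f' = 2, f'' = 0, h' = 2, h'' = 1/2
E = 8, F = 0, G = 225/16; answer radicand W^2 = 8
unnormalised second-form numerators: l = 1, m = 0, n = 15/2; L = l/sqrt(8), and similarly M = m/sqrt(W^2), N = n/sqrt(W^2)
H = (E*n - 2*F*m + G*l) / (2*(EG - F^2)*sqrt(W^2)); E*n - 2*F*m + G*l = 1185/16, EG - F^2 = 225/2, so H = (79/240)/sqrt(8)

Answer: H = 79*sqrt(2)/960


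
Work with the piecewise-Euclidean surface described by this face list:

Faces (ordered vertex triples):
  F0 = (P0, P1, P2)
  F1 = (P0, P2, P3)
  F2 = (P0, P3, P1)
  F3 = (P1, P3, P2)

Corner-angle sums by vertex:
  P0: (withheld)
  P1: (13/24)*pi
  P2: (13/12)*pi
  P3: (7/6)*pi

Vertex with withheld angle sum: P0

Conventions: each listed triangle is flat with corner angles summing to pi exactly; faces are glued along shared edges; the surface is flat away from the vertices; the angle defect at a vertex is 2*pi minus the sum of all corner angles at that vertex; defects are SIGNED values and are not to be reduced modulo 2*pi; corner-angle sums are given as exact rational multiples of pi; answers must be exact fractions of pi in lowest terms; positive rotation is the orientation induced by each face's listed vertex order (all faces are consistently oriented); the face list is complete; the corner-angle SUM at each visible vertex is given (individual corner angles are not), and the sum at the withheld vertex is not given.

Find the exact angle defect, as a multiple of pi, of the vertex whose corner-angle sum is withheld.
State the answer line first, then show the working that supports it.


Answer: defect(P0) = (19/24)*pi

V = 4, E = 6, F = 4; chi = V - E + F = 2
Gauss-Bonnet: total defect = 2*pi*chi = 4*pi; visible defects sum to (77/24)*pi


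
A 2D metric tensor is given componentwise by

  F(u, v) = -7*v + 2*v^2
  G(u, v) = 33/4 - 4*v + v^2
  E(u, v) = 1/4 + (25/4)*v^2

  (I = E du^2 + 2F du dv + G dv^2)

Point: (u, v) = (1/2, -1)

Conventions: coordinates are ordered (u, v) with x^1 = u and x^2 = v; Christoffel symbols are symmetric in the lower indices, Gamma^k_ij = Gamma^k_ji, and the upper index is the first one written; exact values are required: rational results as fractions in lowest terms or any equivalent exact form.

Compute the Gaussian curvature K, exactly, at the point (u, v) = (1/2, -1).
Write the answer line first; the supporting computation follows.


Answer: K = -725/1681

E = 13/2, F = 9, G = 53/4, EG - F^2 = 41/8 at the point
E_u = 0, E_v = -25/2, F_u = 0, F_v = -11, G_u = 0, G_v = -6
E_vv = 25/2, F_uv = 0, G_uu = 0
Evaluate Brioschi's two determinant matrices M1, M2 and divide by (EG - F^2)^2.
M1 = [[-E_vv/2 + F_uv - G_uu/2, E_u/2, F_u - E_v/2], [F_v - G_u/2, E, F], [G_v/2, F, G]] = [[-25/4, 0, 25/4], [-11, 13/2, 9], [-3, 9, 53/4]]; det M1 = -16925/32
M2 = [[0, E_v/2, G_u/2], [E_v/2, E, F], [G_u/2, F, G]] = [[0, -25/4, 0], [-25/4, 13/2, 9], [0, 9, 53/4]]; det M2 = -33125/64
det M1 - det M2 = -725/64; K = -725/64 / (41/8)^2 = -725/1681


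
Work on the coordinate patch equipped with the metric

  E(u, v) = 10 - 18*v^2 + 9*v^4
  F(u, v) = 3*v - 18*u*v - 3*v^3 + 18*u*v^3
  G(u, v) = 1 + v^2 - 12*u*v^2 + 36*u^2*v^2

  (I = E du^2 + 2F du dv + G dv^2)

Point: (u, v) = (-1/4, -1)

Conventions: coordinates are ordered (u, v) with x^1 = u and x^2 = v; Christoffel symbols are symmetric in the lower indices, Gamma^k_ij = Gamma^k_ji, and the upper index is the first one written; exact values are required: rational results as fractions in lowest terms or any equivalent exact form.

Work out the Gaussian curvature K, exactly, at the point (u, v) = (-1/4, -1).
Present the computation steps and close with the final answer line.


E = 1, F = 0, G = 29/4, EG - F^2 = 29/4 at the point
E_u = 0, E_v = 0, F_u = 0, F_v = -15, G_u = -30, G_v = -25/2
E_vv = 72, F_uv = 36, G_uu = 72
Compute both Brioschi determinants and normalise by (EG - F^2)^2.
M1 = [[-E_vv/2 + F_uv - G_uu/2, E_u/2, F_u - E_v/2], [F_v - G_u/2, E, F], [G_v/2, F, G]] = [[-36, 0, 0], [0, 1, 0], [-25/4, 0, 29/4]]; det M1 = -261
M2 = [[0, E_v/2, G_u/2], [E_v/2, E, F], [G_u/2, F, G]] = [[0, 0, -15], [0, 1, 0], [-15, 0, 29/4]]; det M2 = -225
det M1 - det M2 = -36; K = -36 / (29/4)^2 = -576/841

Answer: K = -576/841


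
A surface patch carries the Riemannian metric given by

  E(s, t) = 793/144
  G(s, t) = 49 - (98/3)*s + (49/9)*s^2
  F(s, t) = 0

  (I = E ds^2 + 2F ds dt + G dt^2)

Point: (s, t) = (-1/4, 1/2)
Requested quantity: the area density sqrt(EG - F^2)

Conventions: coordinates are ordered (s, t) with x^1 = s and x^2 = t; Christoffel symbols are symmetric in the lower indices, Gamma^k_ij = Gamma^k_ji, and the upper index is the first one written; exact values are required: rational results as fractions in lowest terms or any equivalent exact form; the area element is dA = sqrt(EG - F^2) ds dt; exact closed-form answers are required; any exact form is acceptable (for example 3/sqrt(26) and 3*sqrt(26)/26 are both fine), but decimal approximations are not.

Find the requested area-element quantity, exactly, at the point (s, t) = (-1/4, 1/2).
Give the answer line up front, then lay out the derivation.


Answer: sqrt(EG - F^2) = 91*sqrt(793)/144

E = 793/144, F = 0, G = 8281/144; EG - F^2 = 6566833/20736


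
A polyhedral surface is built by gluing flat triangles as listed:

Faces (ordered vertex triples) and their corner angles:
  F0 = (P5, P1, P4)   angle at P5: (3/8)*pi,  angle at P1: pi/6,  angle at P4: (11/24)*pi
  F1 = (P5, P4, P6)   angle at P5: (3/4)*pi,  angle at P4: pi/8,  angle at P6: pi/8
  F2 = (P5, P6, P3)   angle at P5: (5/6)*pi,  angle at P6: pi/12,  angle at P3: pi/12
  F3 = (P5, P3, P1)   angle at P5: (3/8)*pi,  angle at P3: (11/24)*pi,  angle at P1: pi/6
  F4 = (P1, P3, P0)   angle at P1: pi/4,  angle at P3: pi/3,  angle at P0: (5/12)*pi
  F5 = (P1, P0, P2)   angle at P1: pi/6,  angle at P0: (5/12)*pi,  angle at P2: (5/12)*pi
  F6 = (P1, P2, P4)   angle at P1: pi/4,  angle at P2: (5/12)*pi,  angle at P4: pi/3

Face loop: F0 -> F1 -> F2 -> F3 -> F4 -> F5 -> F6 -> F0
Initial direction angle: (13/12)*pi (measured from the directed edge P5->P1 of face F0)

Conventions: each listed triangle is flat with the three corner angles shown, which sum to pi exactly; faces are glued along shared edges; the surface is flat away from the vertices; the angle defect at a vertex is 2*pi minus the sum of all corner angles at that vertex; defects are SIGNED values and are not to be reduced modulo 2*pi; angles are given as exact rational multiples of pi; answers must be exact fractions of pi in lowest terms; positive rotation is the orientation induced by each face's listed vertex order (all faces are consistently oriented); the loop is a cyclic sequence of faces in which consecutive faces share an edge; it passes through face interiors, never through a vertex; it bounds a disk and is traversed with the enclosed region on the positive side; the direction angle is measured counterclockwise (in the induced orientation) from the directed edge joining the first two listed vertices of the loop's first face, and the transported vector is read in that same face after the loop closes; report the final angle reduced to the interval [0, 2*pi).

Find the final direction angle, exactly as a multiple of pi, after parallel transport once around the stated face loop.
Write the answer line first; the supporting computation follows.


Answer: final direction angle = (7/4)*pi

enclosed vertex P1: corner angles sum to pi, defect = 2*pi - pi = pi
enclosed vertex P5: corner angles sum to (7/3)*pi, defect = 2*pi - (7/3)*pi = -pi/3
the rotation equals the total enclosed defect, so the final angle is initial + defects (mod 2*pi)
final angle = (13/12)*pi + (2/3)*pi = (7/4)*pi (mod 2*pi)


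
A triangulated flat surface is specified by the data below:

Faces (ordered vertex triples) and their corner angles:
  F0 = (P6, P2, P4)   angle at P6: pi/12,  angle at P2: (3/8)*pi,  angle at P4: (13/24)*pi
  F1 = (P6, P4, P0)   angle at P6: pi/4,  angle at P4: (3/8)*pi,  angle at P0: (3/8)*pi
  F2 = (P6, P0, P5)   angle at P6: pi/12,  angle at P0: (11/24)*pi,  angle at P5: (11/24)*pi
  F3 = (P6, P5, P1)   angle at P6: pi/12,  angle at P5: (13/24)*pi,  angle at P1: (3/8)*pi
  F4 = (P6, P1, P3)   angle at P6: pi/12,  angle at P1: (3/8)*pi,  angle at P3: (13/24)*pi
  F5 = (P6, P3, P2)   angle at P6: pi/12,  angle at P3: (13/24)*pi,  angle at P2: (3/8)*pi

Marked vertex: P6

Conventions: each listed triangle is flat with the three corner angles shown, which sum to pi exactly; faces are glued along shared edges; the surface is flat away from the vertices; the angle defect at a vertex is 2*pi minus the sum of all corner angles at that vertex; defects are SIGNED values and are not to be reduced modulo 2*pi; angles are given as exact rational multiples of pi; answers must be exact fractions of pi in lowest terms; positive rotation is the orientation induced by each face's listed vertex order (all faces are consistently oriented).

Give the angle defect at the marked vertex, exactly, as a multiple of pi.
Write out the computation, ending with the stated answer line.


Sum of corner angles at P6: (2/3)*pi
defect = 2*pi - (2/3)*pi

Answer: defect(P6) = (4/3)*pi


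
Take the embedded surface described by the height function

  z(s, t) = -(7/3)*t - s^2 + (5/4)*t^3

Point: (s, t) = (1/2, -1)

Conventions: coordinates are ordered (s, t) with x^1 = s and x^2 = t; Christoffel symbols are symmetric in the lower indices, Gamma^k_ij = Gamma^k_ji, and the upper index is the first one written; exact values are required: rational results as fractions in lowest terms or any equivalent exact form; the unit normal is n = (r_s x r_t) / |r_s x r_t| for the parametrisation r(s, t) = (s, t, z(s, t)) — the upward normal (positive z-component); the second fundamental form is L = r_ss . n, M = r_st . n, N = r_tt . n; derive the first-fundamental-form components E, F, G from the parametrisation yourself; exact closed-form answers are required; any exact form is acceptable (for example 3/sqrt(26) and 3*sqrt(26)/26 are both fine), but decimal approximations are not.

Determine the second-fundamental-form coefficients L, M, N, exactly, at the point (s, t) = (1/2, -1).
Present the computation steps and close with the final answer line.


z_s = -1, z_t = 17/12, z_ss = -2, z_st = 0, z_tt = -15/2
E = 2, F = -17/12, G = 433/144; answer radicand W^2 = 577/144
unnormalised second-form numerators: l = -2, m = 0, n = -15/2; L = l/sqrt(577/144), and similarly M = m/sqrt(W^2), N = n/sqrt(W^2)

Answer: L = -24*sqrt(577)/577, M = 0, N = -90*sqrt(577)/577


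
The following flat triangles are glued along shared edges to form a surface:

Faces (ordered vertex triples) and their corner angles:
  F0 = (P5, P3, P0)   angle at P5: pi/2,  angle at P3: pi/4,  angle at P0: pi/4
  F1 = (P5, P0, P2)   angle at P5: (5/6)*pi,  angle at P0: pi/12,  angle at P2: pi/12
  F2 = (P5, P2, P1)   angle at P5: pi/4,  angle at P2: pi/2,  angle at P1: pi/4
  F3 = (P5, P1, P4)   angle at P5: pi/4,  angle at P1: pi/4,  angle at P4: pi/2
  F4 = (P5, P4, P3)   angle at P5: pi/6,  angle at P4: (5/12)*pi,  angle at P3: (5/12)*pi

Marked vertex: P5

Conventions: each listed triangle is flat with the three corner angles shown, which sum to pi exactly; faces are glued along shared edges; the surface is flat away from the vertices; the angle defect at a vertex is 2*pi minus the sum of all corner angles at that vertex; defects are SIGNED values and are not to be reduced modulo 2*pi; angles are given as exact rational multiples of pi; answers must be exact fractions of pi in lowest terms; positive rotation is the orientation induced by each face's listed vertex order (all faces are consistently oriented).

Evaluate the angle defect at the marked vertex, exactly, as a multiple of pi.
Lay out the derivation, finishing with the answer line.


Sum of corner angles at P5: 2*pi
defect = 2*pi - 2*pi

Answer: defect(P5) = 0


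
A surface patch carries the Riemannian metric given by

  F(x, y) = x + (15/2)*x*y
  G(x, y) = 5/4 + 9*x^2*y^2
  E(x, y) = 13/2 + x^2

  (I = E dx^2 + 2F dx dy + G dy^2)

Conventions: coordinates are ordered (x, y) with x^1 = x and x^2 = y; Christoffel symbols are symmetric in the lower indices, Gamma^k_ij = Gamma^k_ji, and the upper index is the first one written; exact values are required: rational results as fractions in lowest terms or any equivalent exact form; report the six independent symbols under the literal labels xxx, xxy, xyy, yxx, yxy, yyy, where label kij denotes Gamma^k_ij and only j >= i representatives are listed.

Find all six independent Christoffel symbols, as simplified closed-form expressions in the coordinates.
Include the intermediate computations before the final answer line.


E = 13/2 + x^2; F = x + (15/2)*x*y; G = 5/4 + 9*x^2*y^2
Gamma^k_ij = (1/2) g^{kl} (d_i g_jl + d_j g_il - d_l g_ij), with g^inv = (1/(EG-F^2)) [[G, -F], [-F, E]]
first partials: E_x = 2*x, E_y = 0, F_x = 1 + (15/2)*y, F_y = (15/2)*x, G_x = 18*x*y^2, G_y = 18*x^2*y
D = EG - F^2 = 65/8 + (1/4)*x^2 - 15*x^2*y + (9/4)*x^2*y^2 + 9*x^4*y^2
expanded: Gamma^x_xx = (G E_x - 2F F_x + F E_y)/(2D), Gamma^x_xy = (G E_y - F G_x)/(2D), Gamma^x_yy = (2G F_y - G G_x - F G_y)/(2D), Gamma^y_xx = (2E F_x - E E_y - F E_x)/(2D), Gamma^y_xy = (E G_x - F E_y)/(2D), Gamma^y_yy = (E G_y - 2F F_y + F G_x)/(2D); substitute and cancel common factors

Answer: Gamma_xxx = (72*x^3*y^2 - 450*x*y^2 - 120*x*y + 2*x)/(72*x^4*y^2 + 18*x^2*y^2 - 120*x^2*y + 2*x^2 + 65), Gamma_xxy = (-540*x^2*y^3 - 72*x^2*y^2)/(72*x^4*y^2 + 18*x^2*y^2 - 120*x^2*y + 2*x^2 + 65), Gamma_xyy = (-648*x^3*y^4 - 72*x^3*y - 90*x*y^2 + 75*x)/(72*x^4*y^2 + 18*x^2*y^2 - 120*x^2*y + 2*x^2 + 65), Gamma_yxx = (390*y + 52)/(72*x^4*y^2 + 18*x^2*y^2 - 120*x^2*y + 2*x^2 + 65), Gamma_yxy = (72*x^3*y^2 + 468*x*y^2)/(72*x^4*y^2 + 18*x^2*y^2 - 120*x^2*y + 2*x^2 + 65), Gamma_yyy = (72*x^4*y + 540*x^2*y^3 + 72*x^2*y^2 + 18*x^2*y - 60*x^2)/(72*x^4*y^2 + 18*x^2*y^2 - 120*x^2*y + 2*x^2 + 65)


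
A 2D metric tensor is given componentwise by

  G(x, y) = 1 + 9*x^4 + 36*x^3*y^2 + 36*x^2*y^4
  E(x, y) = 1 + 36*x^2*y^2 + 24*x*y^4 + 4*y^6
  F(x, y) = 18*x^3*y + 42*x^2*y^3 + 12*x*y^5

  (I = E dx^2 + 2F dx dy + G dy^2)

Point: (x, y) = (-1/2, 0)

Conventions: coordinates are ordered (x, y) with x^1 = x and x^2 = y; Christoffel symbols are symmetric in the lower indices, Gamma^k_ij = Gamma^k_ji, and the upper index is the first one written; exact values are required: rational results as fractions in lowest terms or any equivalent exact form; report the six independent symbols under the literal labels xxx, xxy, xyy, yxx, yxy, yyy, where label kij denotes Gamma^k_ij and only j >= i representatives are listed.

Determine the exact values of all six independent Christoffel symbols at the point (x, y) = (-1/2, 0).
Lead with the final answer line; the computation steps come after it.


Answer: Gamma_xxx = 0, Gamma_xxy = 0, Gamma_xyy = 0, Gamma_yxx = 0, Gamma_yxy = -36/25, Gamma_yyy = 0

E = 1, F = 0, G = 25/16 at the point
E_x = 0, E_y = 0, F_x = 0, F_y = -9/4, G_x = -9/2, G_y = 0
EG - F^2 = 25/16;  g^inv = (16/25) * [[25/16, 0], [0, 1]]
first-kind symbols [ij,l] = (1/2)(d_i g_jl + d_j g_il - d_l g_ij): [xx,x] = E_x/2 = 0, [xx,y] = F_x - E_y/2 = 0, [xy,x] = E_y/2 = 0, [xy,y] = G_x/2 = -9/4, [yy,x] = F_y - G_x/2 = 0, [yy,y] = G_y/2 = 0
Gamma^x_ij = (G*[ij,x] - F*[ij,y])/(EG - F^2), Gamma^y_ij = (E*[ij,y] - F*[ij,x])/(EG - F^2)


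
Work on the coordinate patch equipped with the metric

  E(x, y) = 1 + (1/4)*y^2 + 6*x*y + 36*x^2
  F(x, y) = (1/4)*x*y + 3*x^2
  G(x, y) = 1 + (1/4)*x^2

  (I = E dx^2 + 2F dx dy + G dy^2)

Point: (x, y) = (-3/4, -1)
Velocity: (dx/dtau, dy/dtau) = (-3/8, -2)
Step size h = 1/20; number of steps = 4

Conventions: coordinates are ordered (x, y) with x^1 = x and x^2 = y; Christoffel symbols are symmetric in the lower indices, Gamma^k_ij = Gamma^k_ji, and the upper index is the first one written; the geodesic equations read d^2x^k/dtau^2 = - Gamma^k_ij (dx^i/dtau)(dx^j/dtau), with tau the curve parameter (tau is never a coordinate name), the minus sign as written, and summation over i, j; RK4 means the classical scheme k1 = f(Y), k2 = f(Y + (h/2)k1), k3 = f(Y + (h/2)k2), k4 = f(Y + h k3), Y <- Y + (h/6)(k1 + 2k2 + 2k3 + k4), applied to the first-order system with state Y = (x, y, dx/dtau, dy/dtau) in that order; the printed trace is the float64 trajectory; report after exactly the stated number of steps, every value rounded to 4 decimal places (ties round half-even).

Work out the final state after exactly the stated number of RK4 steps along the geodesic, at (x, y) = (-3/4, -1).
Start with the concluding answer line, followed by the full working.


Answer: x = -0.8196, y = -1.3996, dx/dtau = -0.3234, dy/dtau = -1.9962

f(Y) = (dx/dtau, dy/dtau, -Gamma^x_ij Y'^i Y'^j, -Gamma^y_ij Y'^i Y'^j) with the Gammas evaluated at the stage position; h = 0.050000; intermediate values shown to 6 dp
step 0: x = -0.7500, y = -1.0000, dx/dtau = -0.3750, dy/dtau = -2.0000
step 1:
  k1: at (x, y) = (-0.750000, -1.000000), (dx/dtau, dy/dtau) = (-0.375000, -2.000000); Gamma_xxx = -1.147639, Gamma_xxy = -0.095637, Gamma_xyy = 0.000000, Gamma_yxx = -0.086073, Gamma_yxy = -0.007173, Gamma_yyy = 0.000000; k1 = (-0.375000, -2.000000, 0.304842, 0.022863)
  k2: at (x, y) = (-0.759375, -1.050000), (dx/dtau, dy/dtau) = (-0.367379, -1.999428); Gamma_xxx = -1.130705, Gamma_xxy = -0.094225, Gamma_xyy = 0.000000, Gamma_yxx = -0.084490, Gamma_yxy = -0.007041, Gamma_yyy = 0.000000; k2 = (-0.367379, -1.999428, 0.291034, 0.021747)
  k3: at (x, y) = (-0.759184, -1.049986), (dx/dtau, dy/dtau) = (-0.367724, -1.999456); Gamma_xxx = -1.130942, Gamma_xxy = -0.094245, Gamma_xyy = 0.000000, Gamma_yxx = -0.084506, Gamma_yxy = -0.007042, Gamma_yyy = 0.000000; k3 = (-0.367724, -1.999456, 0.291514, 0.021782)
  k4: at (x, y) = (-0.768386, -1.099973), (dx/dtau, dy/dtau) = (-0.360424, -1.998911); Gamma_xxx = -1.114683, Gamma_xxy = -0.092890, Gamma_xyy = 0.000000, Gamma_yxx = -0.082990, Gamma_yxy = -0.006916, Gamma_yyy = 0.000000; k4 = (-0.360424, -1.998911, 0.278650, 0.020746)
  Y <- Y + (h/6)(k1 + 2k2 + 2k3 + k4): x = -0.7684, y = -1.1000, dx/dtau = -0.3604, dy/dtau = -1.9989
step 2:
  k1: at (x, y) = (-0.768380, -1.099972), (dx/dtau, dy/dtau) = (-0.360428, -1.998911); Gamma_xxx = -1.114691, Gamma_xxy = -0.092891, Gamma_xyy = 0.000000, Gamma_yxx = -0.082990, Gamma_yxy = -0.006916, Gamma_yyy = 0.000000; k1 = (-0.360428, -1.998911, 0.278657, 0.020746)
  k2: at (x, y) = (-0.777391, -1.149945), (dx/dtau, dy/dtau) = (-0.353462, -1.998392); Gamma_xxx = -1.099098, Gamma_xxy = -0.091592, Gamma_xyy = 0.000000, Gamma_yxx = -0.081540, Gamma_yxy = -0.006795, Gamma_yyy = 0.000000; k2 = (-0.353462, -1.998392, 0.266709, 0.019787)
  k3: at (x, y) = (-0.777217, -1.149932), (dx/dtau, dy/dtau) = (-0.353761, -1.998416); Gamma_xxx = -1.099304, Gamma_xxy = -0.091609, Gamma_xyy = 0.000000, Gamma_yxx = -0.081553, Gamma_yxy = -0.006796, Gamma_yyy = 0.000000; k3 = (-0.353761, -1.998416, 0.267102, 0.019815)
  k4: at (x, y) = (-0.786068, -1.199893), (dx/dtau, dy/dtau) = (-0.347073, -1.997920); Gamma_xxx = -1.084302, Gamma_xxy = -0.090359, Gamma_xyy = 0.000000, Gamma_yxx = -0.080162, Gamma_yxy = -0.006680, Gamma_yyy = 0.000000; k4 = (-0.347073, -1.997920, 0.255929, 0.018921)
  Y <- Y + (h/6)(k1 + 2k2 + 2k3 + k4): x = -0.7861, y = -1.1999, dx/dtau = -0.3471, dy/dtau = -1.9979
step 3:
  k1: at (x, y) = (-0.786063, -1.199893), (dx/dtau, dy/dtau) = (-0.347077, -1.997921); Gamma_xxx = -1.084308, Gamma_xxy = -0.090359, Gamma_xyy = 0.000000, Gamma_yxx = -0.080162, Gamma_yxy = -0.006680, Gamma_yyy = 0.000000; k1 = (-0.347077, -1.997921, 0.255934, 0.018921)
  k2: at (x, y) = (-0.794740, -1.249841), (dx/dtau, dy/dtau) = (-0.340678, -1.997447); Gamma_xxx = -1.069890, Gamma_xxy = -0.089158, Gamma_xyy = 0.000000, Gamma_yxx = -0.078827, Gamma_yxy = -0.006569, Gamma_yyy = 0.000000; k2 = (-0.340678, -1.997447, 0.245514, 0.018089)
  k3: at (x, y) = (-0.794580, -1.249829), (dx/dtau, dy/dtau) = (-0.340939, -1.997468); Gamma_xxx = -1.070070, Gamma_xxy = -0.089172, Gamma_xyy = 0.000000, Gamma_yxx = -0.078838, Gamma_yxy = -0.006570, Gamma_yyy = 0.000000; k3 = (-0.340939, -1.997468, 0.245840, 0.018112)
  k4: at (x, y) = (-0.803110, -1.299766), (dx/dtau, dy/dtau) = (-0.334785, -1.997015); Gamma_xxx = -1.056172, Gamma_xxy = -0.088014, Gamma_xyy = 0.000000, Gamma_yxx = -0.077555, Gamma_yxy = -0.006463, Gamma_yyy = 0.000000; k4 = (-0.334785, -1.997015, 0.236064, 0.017334)
  Y <- Y + (h/6)(k1 + 2k2 + 2k3 + k4): x = -0.8031, y = -1.2998, dx/dtau = -0.3348, dy/dtau = -1.9970
step 4:
  k1: at (x, y) = (-0.803106, -1.299766), (dx/dtau, dy/dtau) = (-0.334787, -1.997015); Gamma_xxx = -1.056177, Gamma_xxy = -0.088015, Gamma_xyy = 0.000000, Gamma_yxx = -0.077555, Gamma_yxy = -0.006463, Gamma_yyy = 0.000000; k1 = (-0.334787, -1.997015, 0.236068, 0.017334)
  k2: at (x, y) = (-0.811475, -1.349691), (dx/dtau, dy/dtau) = (-0.328886, -1.996582); Gamma_xxx = -1.042793, Gamma_xxy = -0.086899, Gamma_xyy = 0.000000, Gamma_yxx = -0.076321, Gamma_yxy = -0.006360, Gamma_yyy = 0.000000; k2 = (-0.328886, -1.996582, 0.226919, 0.016608)
  k3: at (x, y) = (-0.811328, -1.349680), (dx/dtau, dy/dtau) = (-0.329115, -1.996600); Gamma_xxx = -1.042950, Gamma_xxy = -0.086913, Gamma_xyy = 0.000000, Gamma_yxx = -0.076331, Gamma_yxy = -0.006361, Gamma_yyy = 0.000000; k3 = (-0.329115, -1.996600, 0.227191, 0.016628)
  k4: at (x, y) = (-0.819561, -1.399596), (dx/dtau, dy/dtau) = (-0.323428, -1.996184); Gamma_xxx = -1.030028, Gamma_xxy = -0.085836, Gamma_xyy = 0.000000, Gamma_yxx = -0.075142, Gamma_yxy = -0.006262, Gamma_yyy = 0.000000; k4 = (-0.323428, -1.996184, 0.218581, 0.015946)
  Y <- Y + (h/6)(k1 + 2k2 + 2k3 + k4): x = -0.8196, y = -1.3996, dx/dtau = -0.3234, dy/dtau = -1.9962


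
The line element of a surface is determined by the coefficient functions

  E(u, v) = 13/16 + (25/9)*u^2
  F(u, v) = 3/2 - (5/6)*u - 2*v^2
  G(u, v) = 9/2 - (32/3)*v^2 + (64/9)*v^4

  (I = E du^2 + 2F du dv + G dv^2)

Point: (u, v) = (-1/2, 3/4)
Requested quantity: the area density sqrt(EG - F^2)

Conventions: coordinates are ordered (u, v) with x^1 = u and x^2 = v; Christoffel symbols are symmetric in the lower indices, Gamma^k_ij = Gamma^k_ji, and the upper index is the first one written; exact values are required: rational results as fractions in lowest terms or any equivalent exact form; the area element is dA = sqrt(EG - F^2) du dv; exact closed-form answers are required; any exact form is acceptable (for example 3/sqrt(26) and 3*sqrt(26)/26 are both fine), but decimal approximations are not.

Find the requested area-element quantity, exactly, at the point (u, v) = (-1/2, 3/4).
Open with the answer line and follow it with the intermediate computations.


Answer: sqrt(EG - F^2) = sqrt(290)/24

E = 217/144, F = 19/24, G = 3/4; EG - F^2 = 145/288


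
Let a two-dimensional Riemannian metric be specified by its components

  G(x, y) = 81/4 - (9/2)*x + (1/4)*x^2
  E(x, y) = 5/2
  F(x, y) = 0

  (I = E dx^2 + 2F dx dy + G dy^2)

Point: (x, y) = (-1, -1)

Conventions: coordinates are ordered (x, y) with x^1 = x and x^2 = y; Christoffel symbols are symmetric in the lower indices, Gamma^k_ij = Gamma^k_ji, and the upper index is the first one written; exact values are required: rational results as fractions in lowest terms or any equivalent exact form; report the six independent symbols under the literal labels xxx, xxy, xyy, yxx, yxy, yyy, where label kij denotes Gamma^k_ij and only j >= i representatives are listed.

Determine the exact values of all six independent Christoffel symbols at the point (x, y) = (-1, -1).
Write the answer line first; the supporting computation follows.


Answer: Gamma_xxx = 0, Gamma_xxy = 0, Gamma_xyy = 1, Gamma_yxx = 0, Gamma_yxy = -1/10, Gamma_yyy = 0

E = 5/2, F = 0, G = 25 at the point
E_x = 0, E_y = 0, F_x = 0, F_y = 0, G_x = -5, G_y = 0
EG - F^2 = 125/2;  g^inv = (2/125) * [[25, 0], [0, 5/2]]
first-kind symbols [ij,l] = (1/2)(d_i g_jl + d_j g_il - d_l g_ij): [xx,x] = E_x/2 = 0, [xx,y] = F_x - E_y/2 = 0, [xy,x] = E_y/2 = 0, [xy,y] = G_x/2 = -5/2, [yy,x] = F_y - G_x/2 = 5/2, [yy,y] = G_y/2 = 0
Gamma^x_ij = (G*[ij,x] - F*[ij,y])/(EG - F^2), Gamma^y_ij = (E*[ij,y] - F*[ij,x])/(EG - F^2)
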